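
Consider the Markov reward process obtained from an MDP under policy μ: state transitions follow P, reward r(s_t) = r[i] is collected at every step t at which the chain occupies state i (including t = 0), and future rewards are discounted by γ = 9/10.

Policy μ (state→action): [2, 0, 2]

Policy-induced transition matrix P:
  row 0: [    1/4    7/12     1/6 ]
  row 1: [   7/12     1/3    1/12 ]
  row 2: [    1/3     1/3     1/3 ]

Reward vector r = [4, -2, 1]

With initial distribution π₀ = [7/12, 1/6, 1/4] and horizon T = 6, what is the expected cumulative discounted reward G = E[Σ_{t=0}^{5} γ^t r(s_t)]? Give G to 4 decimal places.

t=0: π = [0.5833, 0.1667, 0.2500], E[r] = 2.2500, γ^t·E[r] = 2.250000, running G = 2.250000
t=1: π = [0.3264, 0.4792, 0.1944], E[r] = 0.5417, γ^t·E[r] = 0.487500, running G = 2.737500
t=2: π = [0.4259, 0.4149, 0.1591], E[r] = 1.0330, γ^t·E[r] = 0.836719, running G = 3.574219
t=3: π = [0.4016, 0.4398, 0.1586], E[r] = 0.8853, γ^t·E[r] = 0.645363, running G = 4.219582
t=4: π = [0.4098, 0.4337, 0.1565], E[r] = 0.9283, γ^t·E[r] = 0.609050, running G = 4.828632
t=5: π = [0.4076, 0.4358, 0.1566], E[r] = 0.9155, γ^t·E[r] = 0.540577, running G = 5.369210

G = 5.3692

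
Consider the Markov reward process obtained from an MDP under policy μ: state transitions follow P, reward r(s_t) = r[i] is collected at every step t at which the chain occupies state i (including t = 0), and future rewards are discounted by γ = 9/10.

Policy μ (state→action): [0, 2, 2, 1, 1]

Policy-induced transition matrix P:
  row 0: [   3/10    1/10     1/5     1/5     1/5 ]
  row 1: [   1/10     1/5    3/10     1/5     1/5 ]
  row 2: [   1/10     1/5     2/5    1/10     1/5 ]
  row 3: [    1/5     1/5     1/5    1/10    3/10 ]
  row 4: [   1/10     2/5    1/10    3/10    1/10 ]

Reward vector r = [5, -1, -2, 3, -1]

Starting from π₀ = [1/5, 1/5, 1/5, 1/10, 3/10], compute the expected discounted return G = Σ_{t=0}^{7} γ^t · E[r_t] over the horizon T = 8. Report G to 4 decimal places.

t=0: π = [0.2000, 0.2000, 0.2000, 0.1000, 0.3000], E[r] = 0.4000, γ^t·E[r] = 0.400000, running G = 0.400000
t=1: π = [0.1500, 0.2400, 0.2300, 0.2000, 0.1800], E[r] = 0.4700, γ^t·E[r] = 0.423000, running G = 0.823000
t=2: π = [0.1500, 0.2210, 0.2520, 0.1750, 0.2020], E[r] = 0.3480, γ^t·E[r] = 0.281880, running G = 1.104880
t=3: π = [0.1475, 0.2254, 0.2523, 0.1775, 0.1973], E[r] = 0.3427, γ^t·E[r] = 0.249828, running G = 1.354708
t=4: π = [0.1473, 0.2247, 0.2533, 0.1768, 0.1980], E[r] = 0.3372, γ^t·E[r] = 0.221257, running G = 1.575965
t=5: π = [0.1471, 0.2249, 0.2533, 0.1768, 0.1979], E[r] = 0.3366, γ^t·E[r] = 0.198775, running G = 1.774740
t=6: π = [0.1471, 0.2249, 0.2534, 0.1768, 0.1979], E[r] = 0.3364, γ^t·E[r] = 0.178758, running G = 1.953498
t=7: π = [0.1471, 0.2249, 0.2534, 0.1768, 0.1979], E[r] = 0.3363, γ^t·E[r] = 0.160862, running G = 2.114360

G = 2.1144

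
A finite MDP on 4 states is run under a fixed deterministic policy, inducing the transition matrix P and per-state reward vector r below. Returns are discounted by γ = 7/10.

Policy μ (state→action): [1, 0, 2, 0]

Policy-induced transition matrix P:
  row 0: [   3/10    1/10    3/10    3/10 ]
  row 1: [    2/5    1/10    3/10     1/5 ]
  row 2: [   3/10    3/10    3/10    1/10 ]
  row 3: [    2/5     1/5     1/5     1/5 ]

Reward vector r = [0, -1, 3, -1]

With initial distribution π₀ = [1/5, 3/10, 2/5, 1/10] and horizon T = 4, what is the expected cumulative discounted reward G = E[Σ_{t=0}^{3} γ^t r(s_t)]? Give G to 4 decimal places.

t=0: π = [0.2000, 0.3000, 0.4000, 0.1000], E[r] = 0.8000, γ^t·E[r] = 0.800000, running G = 0.800000
t=1: π = [0.3400, 0.1900, 0.2900, 0.1800], E[r] = 0.5000, γ^t·E[r] = 0.350000, running G = 1.150000
t=2: π = [0.3370, 0.1760, 0.2820, 0.2050], E[r] = 0.4650, γ^t·E[r] = 0.227850, running G = 1.377850
t=3: π = [0.3381, 0.1769, 0.2795, 0.2055], E[r] = 0.4561, γ^t·E[r] = 0.156442, running G = 1.534292

G = 1.5343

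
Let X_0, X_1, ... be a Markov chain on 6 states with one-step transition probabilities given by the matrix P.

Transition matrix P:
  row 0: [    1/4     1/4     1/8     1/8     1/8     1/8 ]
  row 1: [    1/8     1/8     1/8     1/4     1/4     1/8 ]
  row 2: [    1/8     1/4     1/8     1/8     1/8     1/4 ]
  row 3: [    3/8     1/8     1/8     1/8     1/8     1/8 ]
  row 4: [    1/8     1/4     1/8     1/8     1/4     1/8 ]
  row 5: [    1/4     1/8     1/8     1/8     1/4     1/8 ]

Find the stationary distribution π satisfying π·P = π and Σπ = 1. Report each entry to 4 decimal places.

Balance equations π_j = Σ_i π_i·P[i][j]:
  π_0 = 1/4·π_0 + 1/8·π_1 + 1/8·π_2 + 3/8·π_3 + 1/8·π_4 + 1/4·π_5
  π_1 = 1/4·π_0 + 1/8·π_1 + 1/4·π_2 + 1/8·π_3 + 1/4·π_4 + 1/8·π_5
  π_2 = 1/8·π_0 + 1/8·π_1 + 1/8·π_2 + 1/8·π_3 + 1/8·π_4 + 1/8·π_5
  π_3 = 1/8·π_0 + 1/4·π_1 + 1/8·π_2 + 1/8·π_3 + 1/8·π_4 + 1/8·π_5
  π_4 = 1/8·π_0 + 1/4·π_1 + 1/8·π_2 + 1/8·π_3 + 1/4·π_4 + 1/4·π_5
  normalize: π_0 + π_1 + π_2 + π_3 + π_4 + π_5 = 1
Solving the linear system gives exactly π = [6719/32704, 111/584, 1/8, 695/4672, 6217/32704, 9/64].

π = [0.2054, 0.1901, 0.1250, 0.1488, 0.1901, 0.1406]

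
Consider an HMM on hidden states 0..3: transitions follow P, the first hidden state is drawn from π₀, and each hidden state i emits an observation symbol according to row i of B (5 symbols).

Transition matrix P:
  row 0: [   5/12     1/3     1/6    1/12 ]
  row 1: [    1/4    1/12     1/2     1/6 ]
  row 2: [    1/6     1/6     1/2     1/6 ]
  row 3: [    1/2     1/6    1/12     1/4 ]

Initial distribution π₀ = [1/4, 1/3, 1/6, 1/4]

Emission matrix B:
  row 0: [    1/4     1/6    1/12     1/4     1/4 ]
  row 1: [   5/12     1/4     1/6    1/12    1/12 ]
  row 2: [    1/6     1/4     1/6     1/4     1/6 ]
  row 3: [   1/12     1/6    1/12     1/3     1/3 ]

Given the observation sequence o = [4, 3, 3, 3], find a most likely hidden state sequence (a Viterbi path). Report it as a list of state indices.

t=0: δ = [6.250e-02, 2.778e-02, 2.778e-02, 8.333e-02]  (obs o_0=4)
t=1: δ = [1.042e-02, 1.736e-03, 3.472e-03, 6.944e-03]  ψ = [3, 0, 1, 3]  (obs o_1=3)
t=2: δ = [1.085e-03, 2.894e-04, 4.340e-04, 5.787e-04]  ψ = [0, 0, 0, 3]  (obs o_2=3)
t=3: δ = [1.130e-04, 3.014e-05, 5.425e-05, 4.823e-05]  ψ = [0, 0, 2, 3]  (obs o_3=3)
backtrack: best end state = 0; path = [3, 0, 0, 0]

path = [3, 0, 0, 0]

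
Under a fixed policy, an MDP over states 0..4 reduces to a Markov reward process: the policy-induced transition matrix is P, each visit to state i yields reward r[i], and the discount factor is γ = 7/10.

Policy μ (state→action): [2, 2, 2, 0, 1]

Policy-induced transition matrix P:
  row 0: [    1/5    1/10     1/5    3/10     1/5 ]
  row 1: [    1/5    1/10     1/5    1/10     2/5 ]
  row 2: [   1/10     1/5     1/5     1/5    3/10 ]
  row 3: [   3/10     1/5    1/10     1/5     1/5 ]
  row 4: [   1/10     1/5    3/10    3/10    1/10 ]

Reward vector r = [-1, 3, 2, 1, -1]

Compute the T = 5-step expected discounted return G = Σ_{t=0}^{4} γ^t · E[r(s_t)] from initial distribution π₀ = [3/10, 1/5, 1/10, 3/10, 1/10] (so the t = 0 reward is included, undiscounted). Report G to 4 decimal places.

G = 1.8739

t=0: π = [0.3000, 0.2000, 0.1000, 0.3000, 0.1000], E[r] = 0.7000, γ^t·E[r] = 0.700000, running G = 0.700000
t=1: π = [0.2100, 0.1500, 0.1800, 0.2200, 0.2400], E[r] = 0.5800, γ^t·E[r] = 0.406000, running G = 1.106000
t=2: π = [0.1800, 0.1640, 0.2020, 0.2300, 0.2240], E[r] = 0.7220, γ^t·E[r] = 0.353780, running G = 1.459780
t=3: π = [0.1804, 0.1656, 0.1994, 0.2240, 0.2306], E[r] = 0.7086, γ^t·E[r] = 0.243050, running G = 1.702830
t=4: π = [0.1794, 0.1654, 0.2007, 0.2245, 0.2300], E[r] = 0.7127, γ^t·E[r] = 0.171110, running G = 1.873939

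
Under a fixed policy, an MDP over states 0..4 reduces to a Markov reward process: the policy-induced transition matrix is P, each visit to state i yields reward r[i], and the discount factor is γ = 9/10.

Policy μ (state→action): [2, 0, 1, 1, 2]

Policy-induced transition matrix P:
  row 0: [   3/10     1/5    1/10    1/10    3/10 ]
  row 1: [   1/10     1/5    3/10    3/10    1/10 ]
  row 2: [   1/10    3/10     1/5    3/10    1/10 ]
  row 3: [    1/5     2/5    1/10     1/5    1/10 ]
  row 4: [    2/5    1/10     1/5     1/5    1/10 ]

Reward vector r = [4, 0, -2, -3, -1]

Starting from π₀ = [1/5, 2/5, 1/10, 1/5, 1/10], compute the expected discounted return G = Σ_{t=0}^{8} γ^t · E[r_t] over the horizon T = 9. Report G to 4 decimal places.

t=0: π = [0.2000, 0.4000, 0.1000, 0.2000, 0.1000], E[r] = -0.1000, γ^t·E[r] = -0.100000, running G = -0.100000
t=1: π = [0.1900, 0.2400, 0.2000, 0.2300, 0.1400], E[r] = -0.4700, γ^t·E[r] = -0.423000, running G = -0.523000
t=2: π = [0.2030, 0.2520, 0.1820, 0.2250, 0.1380], E[r] = -0.3650, γ^t·E[r] = -0.295650, running G = -0.818650
t=3: π = [0.2045, 0.2494, 0.1824, 0.2231, 0.1406], E[r] = -0.3567, γ^t·E[r] = -0.260034, running G = -1.078684
t=4: π = [0.2054, 0.2488, 0.1822, 0.2227, 0.1409], E[r] = -0.3519, γ^t·E[r] = -0.230875, running G = -1.309559
t=5: π = [0.2056, 0.2487, 0.1821, 0.2226, 0.1411], E[r] = -0.3504, γ^t·E[r] = -0.206912, running G = -1.516471
t=6: π = [0.2057, 0.2486, 0.1820, 0.2225, 0.1411], E[r] = -0.3499, γ^t·E[r] = -0.185975, running G = -1.702446
t=7: π = [0.2057, 0.2486, 0.1820, 0.2225, 0.1411], E[r] = -0.3498, γ^t·E[r] = -0.167304, running G = -1.869750
t=8: π = [0.2057, 0.2486, 0.1820, 0.2225, 0.1411], E[r] = -0.3497, γ^t·E[r] = -0.150552, running G = -2.020302

G = -2.0203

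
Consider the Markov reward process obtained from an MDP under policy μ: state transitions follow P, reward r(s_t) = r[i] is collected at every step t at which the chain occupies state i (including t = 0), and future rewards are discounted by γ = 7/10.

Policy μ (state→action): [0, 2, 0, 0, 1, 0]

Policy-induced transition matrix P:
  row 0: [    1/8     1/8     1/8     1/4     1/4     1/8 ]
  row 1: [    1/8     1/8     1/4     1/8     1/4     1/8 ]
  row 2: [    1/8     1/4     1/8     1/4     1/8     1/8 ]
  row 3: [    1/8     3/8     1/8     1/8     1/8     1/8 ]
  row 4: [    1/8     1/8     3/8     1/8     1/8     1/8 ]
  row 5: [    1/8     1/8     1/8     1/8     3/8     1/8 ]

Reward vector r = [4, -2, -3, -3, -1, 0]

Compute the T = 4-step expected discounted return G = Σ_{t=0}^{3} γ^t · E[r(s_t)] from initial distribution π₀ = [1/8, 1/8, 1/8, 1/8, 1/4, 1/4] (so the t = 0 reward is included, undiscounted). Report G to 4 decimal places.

t=0: π = [0.1250, 0.1250, 0.1250, 0.1250, 0.2500, 0.2500], E[r] = -0.7500, γ^t·E[r] = -0.750000, running G = -0.750000
t=1: π = [0.1250, 0.1719, 0.2031, 0.1563, 0.2188, 0.1250], E[r] = -1.1406, γ^t·E[r] = -0.798438, running G = -1.548438
t=2: π = [0.1250, 0.1895, 0.2012, 0.1660, 0.1934, 0.1250], E[r] = -1.1738, γ^t·E[r] = -0.575176, running G = -2.123613
t=3: π = [0.1250, 0.1917, 0.1970, 0.1658, 0.1956, 0.1250], E[r] = -1.1672, γ^t·E[r] = -0.400362, running G = -2.523975

G = -2.5240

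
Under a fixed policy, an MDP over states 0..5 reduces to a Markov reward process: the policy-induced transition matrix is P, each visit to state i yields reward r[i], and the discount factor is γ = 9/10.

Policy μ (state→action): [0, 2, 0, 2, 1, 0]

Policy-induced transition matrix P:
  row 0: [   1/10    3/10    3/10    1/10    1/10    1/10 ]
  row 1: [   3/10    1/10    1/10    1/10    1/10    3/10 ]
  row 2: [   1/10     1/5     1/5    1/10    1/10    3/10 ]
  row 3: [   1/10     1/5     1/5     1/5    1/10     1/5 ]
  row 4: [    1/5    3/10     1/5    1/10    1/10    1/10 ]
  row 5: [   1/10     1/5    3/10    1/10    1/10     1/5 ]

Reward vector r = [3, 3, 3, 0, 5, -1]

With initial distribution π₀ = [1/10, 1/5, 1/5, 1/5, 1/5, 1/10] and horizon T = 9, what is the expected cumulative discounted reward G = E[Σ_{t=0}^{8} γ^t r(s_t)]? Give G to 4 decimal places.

t=0: π = [0.1000, 0.2000, 0.2000, 0.2000, 0.2000, 0.1000], E[r] = 2.4000, γ^t·E[r] = 2.400000, running G = 2.400000
t=1: π = [0.1600, 0.2100, 0.2000, 0.1200, 0.1000, 0.2100], E[r] = 2.0000, γ^t·E[r] = 1.800000, running G = 4.200000
t=2: π = [0.1520, 0.2050, 0.2160, 0.1120, 0.1000, 0.2150], E[r] = 2.0040, γ^t·E[r] = 1.623240, running G = 5.823240
t=3: π = [0.1510, 0.2047, 0.2162, 0.1112, 0.1000, 0.2169], E[r] = 1.9988, γ^t·E[r] = 1.457125, running G = 7.280365
t=4: π = [0.1509, 0.2046, 0.2163, 0.1111, 0.1000, 0.2170], E[r] = 1.9987, γ^t·E[r] = 1.311334, running G = 8.591699
t=5: π = [0.1509, 0.2046, 0.2163, 0.1111, 0.1000, 0.2170], E[r] = 1.9987, γ^t·E[r] = 1.180189, running G = 9.771888
t=6: π = [0.1509, 0.2046, 0.2163, 0.1111, 0.1000, 0.2170], E[r] = 1.9987, γ^t·E[r] = 1.062166, running G = 10.834054
t=7: π = [0.1509, 0.2046, 0.2163, 0.1111, 0.1000, 0.2170], E[r] = 1.9987, γ^t·E[r] = 0.955950, running G = 11.790003
t=8: π = [0.1509, 0.2046, 0.2163, 0.1111, 0.1000, 0.2170], E[r] = 1.9987, γ^t·E[r] = 0.860355, running G = 12.650358

G = 12.6504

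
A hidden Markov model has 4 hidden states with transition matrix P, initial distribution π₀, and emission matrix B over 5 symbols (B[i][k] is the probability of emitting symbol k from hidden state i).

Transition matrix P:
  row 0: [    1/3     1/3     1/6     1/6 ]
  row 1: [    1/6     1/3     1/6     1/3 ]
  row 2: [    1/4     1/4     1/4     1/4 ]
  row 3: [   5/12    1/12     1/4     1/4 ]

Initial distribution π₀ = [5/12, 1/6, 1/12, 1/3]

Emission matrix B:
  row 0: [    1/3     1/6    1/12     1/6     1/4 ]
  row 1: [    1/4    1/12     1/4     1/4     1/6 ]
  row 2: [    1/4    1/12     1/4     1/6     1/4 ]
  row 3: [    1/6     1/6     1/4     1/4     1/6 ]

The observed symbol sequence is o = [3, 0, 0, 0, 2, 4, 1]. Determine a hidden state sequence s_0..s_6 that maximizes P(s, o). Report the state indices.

path = [3, 0, 0, 1, 3, 0, 0]

t=0: δ = [6.944e-02, 4.167e-02, 1.389e-02, 8.333e-02]  (obs o_0=3)
t=1: δ = [1.157e-02, 5.787e-03, 5.208e-03, 3.472e-03]  ψ = [3, 0, 3, 3]  (obs o_1=0)
t=2: δ = [1.286e-03, 9.645e-04, 4.823e-04, 3.215e-04]  ψ = [0, 0, 0, 0]  (obs o_2=0)
t=3: δ = [1.429e-04, 1.072e-04, 5.358e-05, 5.358e-05]  ψ = [0, 0, 0, 1]  (obs o_3=0)
t=4: δ = [3.969e-06, 1.191e-05, 5.954e-06, 8.931e-06]  ψ = [0, 0, 0, 1]  (obs o_4=2)
t=5: δ = [9.303e-07, 6.615e-07, 5.582e-07, 6.615e-07]  ψ = [3, 1, 3, 1]  (obs o_5=4)
t=6: δ = [5.168e-08, 2.584e-08, 1.378e-08, 3.675e-08]  ψ = [0, 0, 3, 1]  (obs o_6=1)
backtrack: best end state = 0; path = [3, 0, 0, 1, 3, 0, 0]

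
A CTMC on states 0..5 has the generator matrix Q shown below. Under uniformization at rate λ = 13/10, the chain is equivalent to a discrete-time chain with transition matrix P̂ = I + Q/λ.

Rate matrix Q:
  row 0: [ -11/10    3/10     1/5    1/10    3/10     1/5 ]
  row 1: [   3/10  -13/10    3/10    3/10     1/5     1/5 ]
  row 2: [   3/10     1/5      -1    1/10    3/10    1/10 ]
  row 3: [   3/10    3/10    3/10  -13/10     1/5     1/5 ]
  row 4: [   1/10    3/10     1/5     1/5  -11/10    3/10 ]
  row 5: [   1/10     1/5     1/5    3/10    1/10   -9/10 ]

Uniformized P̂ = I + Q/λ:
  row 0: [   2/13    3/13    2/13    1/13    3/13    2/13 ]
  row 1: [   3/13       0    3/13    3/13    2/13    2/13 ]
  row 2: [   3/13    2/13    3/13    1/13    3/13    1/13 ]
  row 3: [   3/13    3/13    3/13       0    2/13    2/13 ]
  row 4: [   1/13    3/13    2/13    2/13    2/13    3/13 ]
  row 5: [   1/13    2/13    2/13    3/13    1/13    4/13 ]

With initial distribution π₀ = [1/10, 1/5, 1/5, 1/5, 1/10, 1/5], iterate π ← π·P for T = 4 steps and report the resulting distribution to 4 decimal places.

t=0: π = [0.1000, 0.2000, 0.2000, 0.2000, 0.1000, 0.2000]
t=1: π = [0.1769, 0.1538, 0.2000, 0.1308, 0.1615, 0.1769]
t=2: π = [0.1651, 0.1663, 0.1911, 0.1302, 0.1692, 0.1781]
t=3: π = [0.1646, 0.1640, 0.1914, 0.1329, 0.1675, 0.1796]
t=4: π = [0.1647, 0.1644, 0.1914, 0.1324, 0.1674, 0.1796]

π = [0.1647, 0.1644, 0.1914, 0.1324, 0.1674, 0.1796]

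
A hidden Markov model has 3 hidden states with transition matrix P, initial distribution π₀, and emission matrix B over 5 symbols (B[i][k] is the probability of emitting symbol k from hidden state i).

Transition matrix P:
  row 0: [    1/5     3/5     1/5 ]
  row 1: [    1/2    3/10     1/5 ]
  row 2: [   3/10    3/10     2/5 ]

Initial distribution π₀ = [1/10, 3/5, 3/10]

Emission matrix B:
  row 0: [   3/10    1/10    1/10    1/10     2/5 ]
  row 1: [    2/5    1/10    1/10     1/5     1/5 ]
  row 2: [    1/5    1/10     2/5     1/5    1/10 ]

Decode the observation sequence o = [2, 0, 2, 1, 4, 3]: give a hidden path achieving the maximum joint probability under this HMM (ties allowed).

path = [2, 2, 2, 1, 0, 1]

t=0: δ = [1.000e-02, 6.000e-02, 1.200e-01]  (obs o_0=2)
t=1: δ = [1.080e-02, 1.440e-02, 9.600e-03]  ψ = [2, 2, 2]  (obs o_1=0)
t=2: δ = [7.200e-04, 6.480e-04, 1.536e-03]  ψ = [1, 0, 2]  (obs o_2=2)
t=3: δ = [4.608e-05, 4.608e-05, 6.144e-05]  ψ = [2, 2, 2]  (obs o_3=1)
t=4: δ = [9.216e-06, 5.530e-06, 2.458e-06]  ψ = [1, 0, 2]  (obs o_4=4)
t=5: δ = [2.765e-07, 1.106e-06, 3.686e-07]  ψ = [1, 0, 0]  (obs o_5=3)
backtrack: best end state = 1; path = [2, 2, 2, 1, 0, 1]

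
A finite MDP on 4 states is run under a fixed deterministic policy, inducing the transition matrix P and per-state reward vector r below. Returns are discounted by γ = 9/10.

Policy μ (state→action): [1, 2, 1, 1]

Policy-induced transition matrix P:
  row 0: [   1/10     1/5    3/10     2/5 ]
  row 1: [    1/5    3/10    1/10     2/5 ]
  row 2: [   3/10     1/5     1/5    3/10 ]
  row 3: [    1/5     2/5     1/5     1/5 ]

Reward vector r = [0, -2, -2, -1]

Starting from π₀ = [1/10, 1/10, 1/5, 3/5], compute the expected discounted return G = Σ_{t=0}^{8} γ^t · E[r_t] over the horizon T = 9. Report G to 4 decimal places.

G = -7.8081

t=0: π = [0.1000, 0.1000, 0.2000, 0.6000], E[r] = -1.2000, γ^t·E[r] = -1.200000, running G = -1.200000
t=1: π = [0.2100, 0.3300, 0.2000, 0.2600], E[r] = -1.3200, γ^t·E[r] = -1.188000, running G = -2.388000
t=2: π = [0.1990, 0.2850, 0.1880, 0.3280], E[r] = -1.2740, γ^t·E[r] = -1.031940, running G = -3.419940
t=3: π = [0.1989, 0.2941, 0.1914, 0.3156], E[r] = -1.2866, γ^t·E[r] = -0.937931, running G = -4.357871
t=4: π = [0.1993, 0.2925, 0.1905, 0.3177], E[r] = -1.2838, γ^t·E[r] = -0.842275, running G = -5.200146
t=5: π = [0.1991, 0.2928, 0.1907, 0.3174], E[r] = -1.2844, γ^t·E[r] = -0.758396, running G = -5.958542
t=6: π = [0.1992, 0.2928, 0.1906, 0.3175], E[r] = -1.2842, γ^t·E[r] = -0.682497, running G = -6.641039
t=7: π = [0.1991, 0.2928, 0.1906, 0.3174], E[r] = -1.2843, γ^t·E[r] = -0.614257, running G = -7.255296
t=8: π = [0.1991, 0.2928, 0.1906, 0.3174], E[r] = -1.2843, γ^t·E[r] = -0.552830, running G = -7.808125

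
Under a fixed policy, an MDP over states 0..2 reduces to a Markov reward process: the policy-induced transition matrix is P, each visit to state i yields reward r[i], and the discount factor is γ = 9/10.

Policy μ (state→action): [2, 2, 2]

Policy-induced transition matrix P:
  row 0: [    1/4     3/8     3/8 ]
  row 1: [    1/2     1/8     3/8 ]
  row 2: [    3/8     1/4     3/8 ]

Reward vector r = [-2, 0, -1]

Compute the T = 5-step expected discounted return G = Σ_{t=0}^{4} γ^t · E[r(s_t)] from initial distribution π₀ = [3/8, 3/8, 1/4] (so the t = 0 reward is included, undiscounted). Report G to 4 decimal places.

t=0: π = [0.3750, 0.3750, 0.2500], E[r] = -1.0000, γ^t·E[r] = -1.000000, running G = -1.000000
t=1: π = [0.3750, 0.2500, 0.3750], E[r] = -1.1250, γ^t·E[r] = -1.012500, running G = -2.012500
t=2: π = [0.3594, 0.2656, 0.3750], E[r] = -1.0938, γ^t·E[r] = -0.885938, running G = -2.898438
t=3: π = [0.3633, 0.2617, 0.3750], E[r] = -1.1016, γ^t·E[r] = -0.803039, running G = -3.701477
t=4: π = [0.3623, 0.2627, 0.3750], E[r] = -1.0996, γ^t·E[r] = -0.721454, running G = -4.422930

G = -4.4229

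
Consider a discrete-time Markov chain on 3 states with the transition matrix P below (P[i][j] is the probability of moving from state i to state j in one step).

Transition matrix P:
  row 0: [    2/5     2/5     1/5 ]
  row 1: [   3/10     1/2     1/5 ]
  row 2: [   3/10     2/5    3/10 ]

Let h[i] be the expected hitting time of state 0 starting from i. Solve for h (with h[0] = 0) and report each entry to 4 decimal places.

h = [0.0000, 3.3333, 3.3333]

First-step conditioning: h[0] = 0; for i ≠ 0, h[i] = 1 + Σ_k P[i][k]·h[k].
  h[1] = 1 + 1/2·h[1] + 1/5·h[2]
  h[2] = 1 + 2/5·h[1] + 3/10·h[2]
Solving the 2×2 linear system over states ≠ 0 gives exactly h = [0, 10/3, 10/3] (h[0] = 0 is the target).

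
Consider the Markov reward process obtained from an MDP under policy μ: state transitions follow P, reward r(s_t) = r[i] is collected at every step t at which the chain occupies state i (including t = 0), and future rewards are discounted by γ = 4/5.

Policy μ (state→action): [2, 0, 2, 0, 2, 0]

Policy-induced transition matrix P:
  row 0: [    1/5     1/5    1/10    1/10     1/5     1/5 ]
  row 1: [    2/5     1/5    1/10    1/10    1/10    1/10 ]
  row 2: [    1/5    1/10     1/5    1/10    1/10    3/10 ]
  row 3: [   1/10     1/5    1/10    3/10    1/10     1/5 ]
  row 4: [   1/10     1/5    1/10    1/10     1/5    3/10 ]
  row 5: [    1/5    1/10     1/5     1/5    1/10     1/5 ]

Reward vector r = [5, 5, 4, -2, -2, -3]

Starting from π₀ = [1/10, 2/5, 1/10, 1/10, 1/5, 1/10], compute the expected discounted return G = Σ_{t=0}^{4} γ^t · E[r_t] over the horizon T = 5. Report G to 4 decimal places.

G = 5.1191

t=0: π = [0.1000, 0.4000, 0.1000, 0.1000, 0.2000, 0.1000], E[r] = 2.0000, γ^t·E[r] = 2.000000, running G = 2.000000
t=1: π = [0.2500, 0.1800, 0.1200, 0.1300, 0.1300, 0.1900], E[r] = 1.5400, γ^t·E[r] = 1.232000, running G = 3.232000
t=2: π = [0.2100, 0.1690, 0.1310, 0.1450, 0.1380, 0.2070], E[r] = 1.2320, γ^t·E[r] = 0.788480, running G = 4.020480
t=3: π = [0.2055, 0.1662, 0.1338, 0.1497, 0.1348, 0.2100], E[r] = 1.1947, γ^t·E[r] = 0.611686, running G = 4.632166
t=4: π = [0.2048, 0.1656, 0.1344, 0.1509, 0.1340, 0.2102], E[r] = 1.1889, γ^t·E[r] = 0.486978, running G = 5.119144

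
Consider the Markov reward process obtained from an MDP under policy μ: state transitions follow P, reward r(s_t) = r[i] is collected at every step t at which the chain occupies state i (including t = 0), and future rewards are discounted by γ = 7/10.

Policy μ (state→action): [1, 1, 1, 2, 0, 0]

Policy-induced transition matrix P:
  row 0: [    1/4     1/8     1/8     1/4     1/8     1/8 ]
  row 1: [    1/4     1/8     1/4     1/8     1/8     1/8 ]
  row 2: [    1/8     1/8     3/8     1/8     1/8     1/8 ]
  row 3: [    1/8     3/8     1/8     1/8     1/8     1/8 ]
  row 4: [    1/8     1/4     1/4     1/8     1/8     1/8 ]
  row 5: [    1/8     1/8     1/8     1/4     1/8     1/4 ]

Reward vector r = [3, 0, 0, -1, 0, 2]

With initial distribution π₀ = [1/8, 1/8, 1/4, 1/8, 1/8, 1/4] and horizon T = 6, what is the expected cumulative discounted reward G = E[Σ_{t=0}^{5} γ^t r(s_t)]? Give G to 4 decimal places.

G = 1.9538

t=0: π = [0.1250, 0.1250, 0.2500, 0.1250, 0.1250, 0.2500], E[r] = 0.7500, γ^t·E[r] = 0.750000, running G = 0.750000
t=1: π = [0.1563, 0.1719, 0.2188, 0.1719, 0.1250, 0.1563], E[r] = 0.6094, γ^t·E[r] = 0.426563, running G = 1.176563
t=2: π = [0.1660, 0.1836, 0.2168, 0.1641, 0.1250, 0.1445], E[r] = 0.6230, γ^t·E[r] = 0.305293, running G = 1.481855
t=3: π = [0.1687, 0.1816, 0.2178, 0.1638, 0.1250, 0.1431], E[r] = 0.6284, γ^t·E[r] = 0.215547, running G = 1.697403
t=4: π = [0.1688, 0.1816, 0.2178, 0.1640, 0.1250, 0.1429], E[r] = 0.6282, γ^t·E[r] = 0.150825, running G = 1.848227
t=5: π = [0.1688, 0.1816, 0.2178, 0.1640, 0.1250, 0.1429], E[r] = 0.6282, γ^t·E[r] = 0.105573, running G = 1.953801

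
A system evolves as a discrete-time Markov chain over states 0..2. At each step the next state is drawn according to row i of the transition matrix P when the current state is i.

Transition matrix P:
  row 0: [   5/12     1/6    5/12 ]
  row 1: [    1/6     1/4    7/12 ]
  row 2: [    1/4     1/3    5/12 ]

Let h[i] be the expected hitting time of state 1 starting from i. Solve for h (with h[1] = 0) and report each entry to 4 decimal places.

h = [4.2353, 0.0000, 3.5294]

First-step conditioning: h[1] = 0; for i ≠ 1, h[i] = 1 + Σ_k P[i][k]·h[k].
  h[0] = 1 + 5/12·h[0] + 5/12·h[2]
  h[2] = 1 + 1/4·h[0] + 5/12·h[2]
Solving the 2×2 linear system over states ≠ 1 gives exactly h = [72/17, 0, 60/17] (h[1] = 0 is the target).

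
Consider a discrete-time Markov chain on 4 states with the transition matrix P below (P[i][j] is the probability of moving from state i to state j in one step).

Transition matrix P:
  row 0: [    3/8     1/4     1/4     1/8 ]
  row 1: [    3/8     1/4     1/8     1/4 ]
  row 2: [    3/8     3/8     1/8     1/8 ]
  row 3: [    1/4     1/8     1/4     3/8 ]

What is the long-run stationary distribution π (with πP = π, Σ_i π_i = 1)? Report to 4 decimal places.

π = [0.3490, 0.2483, 0.1946, 0.2081]

Balance equations π_j = Σ_i π_i·P[i][j]:
  π_0 = 3/8·π_0 + 3/8·π_1 + 3/8·π_2 + 1/4·π_3
  π_1 = 1/4·π_0 + 1/4·π_1 + 3/8·π_2 + 1/8·π_3
  π_2 = 1/4·π_0 + 1/8·π_1 + 1/8·π_2 + 1/4·π_3
  normalize: π_0 + π_1 + π_2 + π_3 = 1
Solving the linear system gives exactly π = [52/149, 37/149, 29/149, 31/149].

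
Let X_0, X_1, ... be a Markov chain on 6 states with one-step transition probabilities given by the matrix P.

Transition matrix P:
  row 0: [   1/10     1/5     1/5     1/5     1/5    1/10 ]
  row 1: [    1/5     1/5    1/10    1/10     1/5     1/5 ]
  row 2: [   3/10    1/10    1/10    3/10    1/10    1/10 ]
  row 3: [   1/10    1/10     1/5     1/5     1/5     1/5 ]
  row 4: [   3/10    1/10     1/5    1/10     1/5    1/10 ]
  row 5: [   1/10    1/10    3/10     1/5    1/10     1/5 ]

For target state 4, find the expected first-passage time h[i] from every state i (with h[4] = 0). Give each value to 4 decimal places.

First-step conditioning: h[4] = 0; for i ≠ 4, h[i] = 1 + Σ_k P[i][k]·h[k].
  h[0] = 1 + 1/10·h[0] + 1/5·h[1] + 1/5·h[2] + 1/5·h[3] + 1/10·h[5]
  h[1] = 1 + 1/5·h[0] + 1/5·h[1] + 1/10·h[2] + 1/10·h[3] + 1/5·h[5]
  h[2] = 1 + 3/10·h[0] + 1/10·h[1] + 1/10·h[2] + 3/10·h[3] + 1/10·h[5]
  h[3] = 1 + 1/10·h[0] + 1/10·h[1] + 1/5·h[2] + 1/5·h[3] + 1/5·h[5]
  h[5] = 1 + 1/10·h[0] + 1/10·h[1] + 3/10·h[2] + 1/5·h[3] + 1/5·h[5]
Solving the 5×5 linear system over states ≠ 4 gives exactly h = [2800/467, 19634/3269, 21400/3269, 19834/3269, 0, 21974/3269] (h[4] = 0 is the target).

h = [5.9957, 6.0061, 6.5463, 6.0673, 0.0000, 6.7219]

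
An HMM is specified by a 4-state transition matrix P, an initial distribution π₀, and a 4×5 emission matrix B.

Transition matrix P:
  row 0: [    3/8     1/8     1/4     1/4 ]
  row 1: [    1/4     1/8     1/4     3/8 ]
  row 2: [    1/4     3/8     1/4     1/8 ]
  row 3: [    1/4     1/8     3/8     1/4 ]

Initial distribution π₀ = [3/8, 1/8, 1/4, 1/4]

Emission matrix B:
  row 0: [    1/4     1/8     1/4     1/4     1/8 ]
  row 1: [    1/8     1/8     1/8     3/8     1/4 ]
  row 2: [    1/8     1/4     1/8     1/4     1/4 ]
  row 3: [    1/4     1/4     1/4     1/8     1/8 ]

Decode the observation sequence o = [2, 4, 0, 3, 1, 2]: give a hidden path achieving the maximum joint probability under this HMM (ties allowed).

t=0: δ = [9.375e-02, 1.562e-02, 3.125e-02, 6.250e-02]  (obs o_0=2)
t=1: δ = [4.395e-03, 2.930e-03, 5.859e-03, 2.930e-03]  ψ = [0, 0, 0, 0]  (obs o_1=4)
t=2: δ = [4.120e-04, 2.747e-04, 1.831e-04, 2.747e-04]  ψ = [0, 2, 2, 0]  (obs o_2=0)
t=3: δ = [3.862e-05, 2.575e-05, 2.575e-05, 1.287e-05]  ψ = [0, 2, 0, 0]  (obs o_3=3)
t=4: δ = [1.810e-06, 1.207e-06, 2.414e-06, 2.414e-06]  ψ = [0, 2, 0, 0]  (obs o_4=1)
t=5: δ = [1.697e-07, 1.132e-07, 1.132e-07, 1.509e-07]  ψ = [0, 2, 3, 3]  (obs o_5=2)
backtrack: best end state = 0; path = [0, 0, 0, 0, 0, 0]

path = [0, 0, 0, 0, 0, 0]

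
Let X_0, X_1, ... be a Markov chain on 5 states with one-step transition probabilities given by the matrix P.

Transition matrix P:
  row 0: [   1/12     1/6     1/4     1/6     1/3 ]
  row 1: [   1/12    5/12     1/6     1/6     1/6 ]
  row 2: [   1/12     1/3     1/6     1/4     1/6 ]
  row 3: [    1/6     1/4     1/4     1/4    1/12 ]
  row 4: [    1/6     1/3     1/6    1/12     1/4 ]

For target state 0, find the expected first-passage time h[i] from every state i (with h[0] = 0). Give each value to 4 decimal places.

h = [0.0000, 8.8988, 8.8365, 8.1515, 8.1578]

First-step conditioning: h[0] = 0; for i ≠ 0, h[i] = 1 + Σ_k P[i][k]·h[k].
  h[1] = 1 + 5/12·h[1] + 1/6·h[2] + 1/6·h[3] + 1/6·h[4]
  h[2] = 1 + 1/3·h[1] + 1/6·h[2] + 1/4·h[3] + 1/6·h[4]
  h[3] = 1 + 1/4·h[1] + 1/4·h[2] + 1/4·h[3] + 1/12·h[4]
  h[4] = 1 + 1/3·h[1] + 1/6·h[2] + 1/12·h[3] + 1/4·h[4]
Solving the 4×4 linear system over states ≠ 0 gives exactly h = [0, 17148/1927, 17028/1927, 15708/1927, 15720/1927] (h[0] = 0 is the target).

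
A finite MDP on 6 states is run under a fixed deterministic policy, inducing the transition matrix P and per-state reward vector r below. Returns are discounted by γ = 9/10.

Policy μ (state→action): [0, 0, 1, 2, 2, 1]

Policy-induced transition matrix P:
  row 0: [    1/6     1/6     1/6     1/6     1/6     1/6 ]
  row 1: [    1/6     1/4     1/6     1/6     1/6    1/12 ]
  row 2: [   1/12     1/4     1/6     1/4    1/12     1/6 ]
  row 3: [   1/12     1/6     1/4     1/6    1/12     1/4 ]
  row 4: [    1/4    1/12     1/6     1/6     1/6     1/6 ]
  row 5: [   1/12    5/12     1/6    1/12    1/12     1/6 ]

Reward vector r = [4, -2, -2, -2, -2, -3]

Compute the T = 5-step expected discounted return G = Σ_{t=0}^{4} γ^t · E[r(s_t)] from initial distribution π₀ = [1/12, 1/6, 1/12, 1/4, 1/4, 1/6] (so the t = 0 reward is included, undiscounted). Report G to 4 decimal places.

t=0: π = [0.0833, 0.1667, 0.0833, 0.2500, 0.2500, 0.1667], E[r] = -1.6667, γ^t·E[r] = -1.666667, running G = -1.666667
t=1: π = [0.1458, 0.2083, 0.1875, 0.1597, 0.1250, 0.1736], E[r] = -1.2986, γ^t·E[r] = -1.168750, running G = -2.835417
t=2: π = [0.1337, 0.2326, 0.1800, 0.1678, 0.1233, 0.1626], E[r] = -1.3605, γ^t·E[r] = -1.102031, running G = -3.937448
t=3: π = [0.1344, 0.2314, 0.1807, 0.1681, 0.1241, 0.1613], E[r] = -1.3548, γ^t·E[r] = -0.987680, running G = -4.925128
t=4: π = [0.1345, 0.2310, 0.1807, 0.1683, 0.1242, 0.1614], E[r] = -1.3543, γ^t·E[r] = -0.888582, running G = -5.813710

G = -5.8137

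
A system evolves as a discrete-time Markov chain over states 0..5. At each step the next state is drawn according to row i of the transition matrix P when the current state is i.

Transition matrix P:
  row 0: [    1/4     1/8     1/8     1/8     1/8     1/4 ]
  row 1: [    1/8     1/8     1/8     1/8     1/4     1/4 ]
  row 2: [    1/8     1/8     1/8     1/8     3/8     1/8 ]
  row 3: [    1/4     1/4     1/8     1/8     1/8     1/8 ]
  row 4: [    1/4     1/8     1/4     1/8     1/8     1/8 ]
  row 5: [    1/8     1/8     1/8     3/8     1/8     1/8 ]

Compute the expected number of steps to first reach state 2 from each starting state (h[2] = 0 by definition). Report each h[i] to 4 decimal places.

h = [6.9972, 6.8879, 0.0000, 6.9839, 6.1229, 6.9943]

First-step conditioning: h[2] = 0; for i ≠ 2, h[i] = 1 + Σ_k P[i][k]·h[k].
  h[0] = 1 + 1/4·h[0] + 1/8·h[1] + 1/8·h[3] + 1/8·h[4] + 1/4·h[5]
  h[1] = 1 + 1/8·h[0] + 1/8·h[1] + 1/8·h[3] + 1/4·h[4] + 1/4·h[5]
  h[3] = 1 + 1/4·h[0] + 1/4·h[1] + 1/8·h[3] + 1/8·h[4] + 1/8·h[5]
  h[4] = 1 + 1/4·h[0] + 1/8·h[1] + 1/8·h[3] + 1/8·h[4] + 1/8·h[5]
  h[5] = 1 + 1/8·h[0] + 1/8·h[1] + 3/8·h[3] + 1/8·h[4] + 1/8·h[5]
Solving the 5×5 linear system over states ≠ 2 gives exactly h = [37904/5417, 37312/5417, 0, 37832/5417, 33168/5417, 37888/5417] (h[2] = 0 is the target).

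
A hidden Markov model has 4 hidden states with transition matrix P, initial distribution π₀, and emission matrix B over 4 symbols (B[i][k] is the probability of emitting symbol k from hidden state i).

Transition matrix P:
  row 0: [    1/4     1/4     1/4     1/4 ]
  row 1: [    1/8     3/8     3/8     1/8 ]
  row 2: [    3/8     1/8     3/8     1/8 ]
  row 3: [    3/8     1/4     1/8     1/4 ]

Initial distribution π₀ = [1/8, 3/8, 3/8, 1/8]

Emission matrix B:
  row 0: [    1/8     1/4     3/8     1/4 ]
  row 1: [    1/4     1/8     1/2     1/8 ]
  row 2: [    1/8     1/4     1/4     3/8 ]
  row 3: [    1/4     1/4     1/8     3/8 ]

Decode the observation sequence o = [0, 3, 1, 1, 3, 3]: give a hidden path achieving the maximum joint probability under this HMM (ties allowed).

t=0: δ = [1.562e-02, 9.375e-02, 4.688e-02, 3.125e-02]  (obs o_0=0)
t=1: δ = [4.395e-03, 4.395e-03, 1.318e-02, 4.395e-03]  ψ = [2, 1, 1, 1]  (obs o_1=3)
t=2: δ = [1.236e-03, 2.060e-04, 1.236e-03, 4.120e-04]  ψ = [2, 1, 2, 2]  (obs o_2=1)
t=3: δ = [1.159e-04, 3.862e-05, 1.159e-04, 7.725e-05]  ψ = [2, 0, 2, 0]  (obs o_3=1)
t=4: δ = [1.086e-05, 3.621e-06, 1.629e-05, 1.086e-05]  ψ = [2, 0, 2, 0]  (obs o_4=3)
t=5: δ = [1.528e-06, 3.395e-07, 2.291e-06, 1.018e-06]  ψ = [2, 0, 2, 0]  (obs o_5=3)
backtrack: best end state = 2; path = [1, 2, 2, 2, 2, 2]

path = [1, 2, 2, 2, 2, 2]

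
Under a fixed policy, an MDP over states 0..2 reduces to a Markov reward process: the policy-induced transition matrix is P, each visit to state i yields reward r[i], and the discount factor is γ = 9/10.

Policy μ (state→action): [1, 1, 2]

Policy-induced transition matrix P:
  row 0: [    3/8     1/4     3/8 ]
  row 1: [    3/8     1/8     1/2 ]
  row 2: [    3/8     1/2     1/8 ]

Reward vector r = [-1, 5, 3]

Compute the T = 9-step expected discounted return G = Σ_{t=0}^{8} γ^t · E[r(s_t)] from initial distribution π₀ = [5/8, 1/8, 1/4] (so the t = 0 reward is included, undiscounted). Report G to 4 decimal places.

G = 11.4695

t=0: π = [0.6250, 0.1250, 0.2500], E[r] = 0.7500, γ^t·E[r] = 0.750000, running G = 0.750000
t=1: π = [0.3750, 0.2969, 0.3281], E[r] = 2.0938, γ^t·E[r] = 1.884375, running G = 2.634375
t=2: π = [0.3750, 0.2949, 0.3301], E[r] = 2.0898, γ^t·E[r] = 1.692773, running G = 4.327148
t=3: π = [0.3750, 0.2957, 0.3293], E[r] = 2.0913, γ^t·E[r] = 1.524564, running G = 5.851712
t=4: π = [0.3750, 0.2954, 0.3296], E[r] = 2.0908, γ^t·E[r] = 1.371747, running G = 7.223460
t=5: π = [0.3750, 0.2955, 0.3295], E[r] = 2.0910, γ^t·E[r] = 1.234694, running G = 8.458154
t=6: π = [0.3750, 0.2954, 0.3296], E[r] = 2.0909, γ^t·E[r] = 1.111184, running G = 9.569337
t=7: π = [0.3750, 0.2955, 0.3295], E[r] = 2.0909, γ^t·E[r] = 1.000079, running G = 10.569416
t=8: π = [0.3750, 0.2955, 0.3295], E[r] = 2.0909, γ^t·E[r] = 0.900067, running G = 11.469483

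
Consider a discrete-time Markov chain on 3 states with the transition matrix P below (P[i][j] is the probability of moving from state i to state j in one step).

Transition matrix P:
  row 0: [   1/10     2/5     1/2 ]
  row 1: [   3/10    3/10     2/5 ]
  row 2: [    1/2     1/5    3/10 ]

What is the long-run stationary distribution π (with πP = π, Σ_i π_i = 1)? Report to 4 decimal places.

Balance equations π_j = Σ_i π_i·P[i][j]:
  π_0 = 1/10·π_0 + 3/10·π_1 + 1/2·π_2
  π_1 = 2/5·π_0 + 3/10·π_1 + 1/5·π_2
  normalize: π_0 + π_1 + π_2 = 1
Solving the linear system gives exactly π = [41/130, 19/65, 51/130].

π = [0.3154, 0.2923, 0.3923]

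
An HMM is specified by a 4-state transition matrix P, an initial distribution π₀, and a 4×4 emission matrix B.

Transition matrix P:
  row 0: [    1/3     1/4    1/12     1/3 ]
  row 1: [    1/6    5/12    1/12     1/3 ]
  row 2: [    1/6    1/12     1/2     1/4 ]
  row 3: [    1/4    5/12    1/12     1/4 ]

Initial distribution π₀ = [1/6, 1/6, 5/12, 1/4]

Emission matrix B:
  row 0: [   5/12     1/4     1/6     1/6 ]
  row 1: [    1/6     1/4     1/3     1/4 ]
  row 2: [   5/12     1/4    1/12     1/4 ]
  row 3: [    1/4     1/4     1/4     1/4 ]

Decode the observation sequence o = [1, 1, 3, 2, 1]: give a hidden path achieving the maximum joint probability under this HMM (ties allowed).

t=0: δ = [4.167e-02, 4.167e-02, 1.042e-01, 6.250e-02]  (obs o_0=1)
t=1: δ = [4.340e-03, 6.510e-03, 1.302e-02, 6.510e-03]  ψ = [2, 3, 2, 2]  (obs o_1=1)
t=2: δ = [3.617e-04, 6.782e-04, 1.628e-03, 8.138e-04]  ψ = [2, 1, 2, 2]  (obs o_2=3)
t=3: δ = [4.521e-05, 1.130e-04, 6.782e-05, 1.017e-04]  ψ = [2, 3, 2, 2]  (obs o_3=2)
t=4: δ = [6.358e-06, 1.177e-05, 8.477e-06, 9.419e-06]  ψ = [3, 1, 2, 1]  (obs o_4=1)
backtrack: best end state = 1; path = [2, 2, 3, 1, 1]

path = [2, 2, 3, 1, 1]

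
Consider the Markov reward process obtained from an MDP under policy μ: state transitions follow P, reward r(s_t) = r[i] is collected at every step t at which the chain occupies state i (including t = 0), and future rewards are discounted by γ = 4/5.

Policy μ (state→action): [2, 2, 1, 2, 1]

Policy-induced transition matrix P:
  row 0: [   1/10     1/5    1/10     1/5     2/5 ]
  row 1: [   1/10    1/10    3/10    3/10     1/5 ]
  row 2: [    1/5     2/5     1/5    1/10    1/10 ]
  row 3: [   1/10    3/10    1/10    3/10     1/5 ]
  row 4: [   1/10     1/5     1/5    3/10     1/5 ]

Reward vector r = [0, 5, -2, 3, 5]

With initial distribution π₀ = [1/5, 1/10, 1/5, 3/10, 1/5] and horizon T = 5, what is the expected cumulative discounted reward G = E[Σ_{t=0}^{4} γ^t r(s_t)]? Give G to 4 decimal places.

G = 8.2860

t=0: π = [0.2000, 0.1000, 0.2000, 0.3000, 0.2000], E[r] = 2.0000, γ^t·E[r] = 2.000000, running G = 2.000000
t=1: π = [0.1200, 0.2600, 0.1600, 0.2400, 0.2200], E[r] = 2.8000, γ^t·E[r] = 2.240000, running G = 4.240000
t=2: π = [0.1160, 0.2300, 0.1900, 0.2560, 0.2080], E[r] = 2.5780, γ^t·E[r] = 1.649920, running G = 5.889920
t=3: π = [0.1190, 0.2406, 0.1858, 0.2504, 0.2042], E[r] = 2.6036, γ^t·E[r] = 1.333043, running G = 7.222963
t=4: π = [0.1186, 0.2381, 0.1871, 0.2509, 0.2052], E[r] = 2.5954, γ^t·E[r] = 1.063068, running G = 8.286031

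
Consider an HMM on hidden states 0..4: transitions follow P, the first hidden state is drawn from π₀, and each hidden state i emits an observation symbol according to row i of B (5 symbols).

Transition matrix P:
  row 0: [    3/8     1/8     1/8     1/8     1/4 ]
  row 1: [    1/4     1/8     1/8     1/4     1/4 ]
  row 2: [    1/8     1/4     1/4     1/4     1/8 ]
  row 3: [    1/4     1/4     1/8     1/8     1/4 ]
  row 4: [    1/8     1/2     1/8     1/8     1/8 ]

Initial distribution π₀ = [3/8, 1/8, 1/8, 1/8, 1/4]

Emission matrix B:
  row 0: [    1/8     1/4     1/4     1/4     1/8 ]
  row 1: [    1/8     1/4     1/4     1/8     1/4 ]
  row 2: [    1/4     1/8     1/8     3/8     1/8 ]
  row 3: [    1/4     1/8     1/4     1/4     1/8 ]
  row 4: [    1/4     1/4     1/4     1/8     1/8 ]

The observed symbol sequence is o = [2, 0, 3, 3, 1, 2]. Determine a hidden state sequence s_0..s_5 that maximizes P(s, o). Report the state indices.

path = [0, 0, 0, 0, 0, 0]

t=0: δ = [9.375e-02, 3.125e-02, 1.562e-02, 3.125e-02, 6.250e-02]  (obs o_0=2)
t=1: δ = [4.395e-03, 3.906e-03, 2.930e-03, 2.930e-03, 5.859e-03]  ψ = [0, 4, 0, 0, 0]  (obs o_1=0)
t=2: δ = [4.120e-04, 3.662e-04, 2.747e-04, 2.441e-04, 1.373e-04]  ψ = [0, 4, 2, 1, 0]  (obs o_2=3)
t=3: δ = [3.862e-05, 8.583e-06, 2.575e-05, 2.289e-05, 1.287e-05]  ψ = [0, 2, 2, 1, 0]  (obs o_3=3)
t=4: δ = [3.621e-06, 1.609e-06, 8.047e-07, 8.047e-07, 2.414e-06]  ψ = [0, 2, 2, 2, 0]  (obs o_4=1)
t=5: δ = [3.395e-07, 3.017e-07, 5.658e-08, 1.132e-07, 2.263e-07]  ψ = [0, 4, 0, 0, 0]  (obs o_5=2)
backtrack: best end state = 0; path = [0, 0, 0, 0, 0, 0]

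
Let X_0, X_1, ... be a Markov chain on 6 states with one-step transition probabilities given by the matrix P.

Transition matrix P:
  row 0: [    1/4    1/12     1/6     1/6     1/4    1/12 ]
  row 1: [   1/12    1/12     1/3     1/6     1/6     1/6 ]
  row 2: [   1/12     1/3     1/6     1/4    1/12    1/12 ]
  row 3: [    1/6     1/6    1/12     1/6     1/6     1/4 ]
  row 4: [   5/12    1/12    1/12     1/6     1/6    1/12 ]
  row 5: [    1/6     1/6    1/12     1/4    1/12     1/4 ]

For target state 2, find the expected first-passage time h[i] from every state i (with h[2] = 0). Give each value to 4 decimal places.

First-step conditioning: h[2] = 0; for i ≠ 2, h[i] = 1 + Σ_k P[i][k]·h[k].
  h[0] = 1 + 1/4·h[0] + 1/12·h[1] + 1/6·h[3] + 1/4·h[4] + 1/12·h[5]
  h[1] = 1 + 1/12·h[0] + 1/12·h[1] + 1/6·h[3] + 1/6·h[4] + 1/6·h[5]
  h[3] = 1 + 1/6·h[0] + 1/6·h[1] + 1/6·h[3] + 1/6·h[4] + 1/4·h[5]
  h[4] = 1 + 5/12·h[0] + 1/12·h[1] + 1/6·h[3] + 1/6·h[4] + 1/12·h[5]
  h[5] = 1 + 1/6·h[0] + 1/6·h[1] + 1/4·h[3] + 1/12·h[4] + 1/4·h[5]
Solving the 5×5 linear system over states ≠ 2 gives exactly h = [18239/2598, 15197/2598, 0, 9809/1299, 9821/1299, 9808/1299] (h[2] = 0 is the target).

h = [7.0204, 5.8495, 0.0000, 7.5512, 7.5604, 7.5504]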